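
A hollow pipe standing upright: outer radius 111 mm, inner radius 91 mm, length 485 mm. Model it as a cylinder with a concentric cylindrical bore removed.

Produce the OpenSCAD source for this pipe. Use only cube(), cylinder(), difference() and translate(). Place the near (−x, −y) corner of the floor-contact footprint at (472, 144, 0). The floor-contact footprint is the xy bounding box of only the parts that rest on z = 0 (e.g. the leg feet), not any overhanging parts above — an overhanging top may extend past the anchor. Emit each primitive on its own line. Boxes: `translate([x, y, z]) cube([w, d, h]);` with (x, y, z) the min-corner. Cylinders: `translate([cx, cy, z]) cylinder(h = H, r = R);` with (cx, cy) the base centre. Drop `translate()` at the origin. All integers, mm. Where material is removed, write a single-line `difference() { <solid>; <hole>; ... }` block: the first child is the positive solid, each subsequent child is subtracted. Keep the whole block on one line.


difference() { translate([583, 255, 0]) cylinder(h = 485, r = 111); translate([583, 255, 0]) cylinder(h = 485, r = 91); }


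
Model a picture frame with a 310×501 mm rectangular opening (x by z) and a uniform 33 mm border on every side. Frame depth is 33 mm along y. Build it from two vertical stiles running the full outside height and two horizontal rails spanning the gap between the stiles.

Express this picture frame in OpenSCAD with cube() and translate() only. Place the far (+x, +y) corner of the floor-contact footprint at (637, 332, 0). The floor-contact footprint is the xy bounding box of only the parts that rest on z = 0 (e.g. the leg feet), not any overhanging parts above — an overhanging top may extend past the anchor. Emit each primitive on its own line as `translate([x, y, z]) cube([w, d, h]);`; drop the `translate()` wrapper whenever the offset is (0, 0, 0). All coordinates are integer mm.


translate([261, 299, 0]) cube([33, 33, 567]);
translate([604, 299, 0]) cube([33, 33, 567]);
translate([294, 299, 0]) cube([310, 33, 33]);
translate([294, 299, 534]) cube([310, 33, 33]);


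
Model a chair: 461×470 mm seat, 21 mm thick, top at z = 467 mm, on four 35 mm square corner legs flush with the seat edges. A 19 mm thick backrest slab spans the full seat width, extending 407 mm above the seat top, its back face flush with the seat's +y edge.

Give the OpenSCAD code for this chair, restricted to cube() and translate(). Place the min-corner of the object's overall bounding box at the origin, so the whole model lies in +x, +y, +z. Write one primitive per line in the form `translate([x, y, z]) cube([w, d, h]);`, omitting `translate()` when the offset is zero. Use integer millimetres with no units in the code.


translate([0, 0, 446]) cube([461, 470, 21]);
cube([35, 35, 446]);
translate([426, 0, 0]) cube([35, 35, 446]);
translate([0, 435, 0]) cube([35, 35, 446]);
translate([426, 435, 0]) cube([35, 35, 446]);
translate([0, 451, 467]) cube([461, 19, 407]);


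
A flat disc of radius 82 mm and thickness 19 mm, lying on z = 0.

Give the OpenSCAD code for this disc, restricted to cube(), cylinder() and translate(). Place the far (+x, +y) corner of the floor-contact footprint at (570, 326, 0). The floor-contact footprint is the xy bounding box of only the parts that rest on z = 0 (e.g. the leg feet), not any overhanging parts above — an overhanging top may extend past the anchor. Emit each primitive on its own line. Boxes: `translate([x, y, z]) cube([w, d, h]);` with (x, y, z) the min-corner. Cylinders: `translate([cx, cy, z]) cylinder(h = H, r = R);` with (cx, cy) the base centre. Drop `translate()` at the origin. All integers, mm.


translate([488, 244, 0]) cylinder(h = 19, r = 82);


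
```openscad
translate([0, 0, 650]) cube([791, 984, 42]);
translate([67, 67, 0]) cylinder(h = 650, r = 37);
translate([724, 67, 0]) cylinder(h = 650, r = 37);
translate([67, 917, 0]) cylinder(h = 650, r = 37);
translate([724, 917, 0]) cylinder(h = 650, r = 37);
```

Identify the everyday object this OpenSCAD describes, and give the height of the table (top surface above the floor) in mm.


A table. The table height is 692 mm.

A 791×984×42 slab sits at z = 650 on four Ø74 mm round legs — a table. The top surface is at 650 + 42 = 692 mm.


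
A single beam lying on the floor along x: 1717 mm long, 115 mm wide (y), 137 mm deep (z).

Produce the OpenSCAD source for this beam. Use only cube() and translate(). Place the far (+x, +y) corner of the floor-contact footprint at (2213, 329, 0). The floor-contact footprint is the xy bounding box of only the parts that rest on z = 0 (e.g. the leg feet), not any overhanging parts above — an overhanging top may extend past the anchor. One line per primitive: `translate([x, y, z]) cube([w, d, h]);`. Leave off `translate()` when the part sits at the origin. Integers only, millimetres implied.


translate([496, 214, 0]) cube([1717, 115, 137]);


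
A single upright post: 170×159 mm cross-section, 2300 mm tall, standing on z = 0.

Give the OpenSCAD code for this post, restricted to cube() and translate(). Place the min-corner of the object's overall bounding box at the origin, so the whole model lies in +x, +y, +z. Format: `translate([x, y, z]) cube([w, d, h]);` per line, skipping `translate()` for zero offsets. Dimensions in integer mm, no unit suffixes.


cube([170, 159, 2300]);


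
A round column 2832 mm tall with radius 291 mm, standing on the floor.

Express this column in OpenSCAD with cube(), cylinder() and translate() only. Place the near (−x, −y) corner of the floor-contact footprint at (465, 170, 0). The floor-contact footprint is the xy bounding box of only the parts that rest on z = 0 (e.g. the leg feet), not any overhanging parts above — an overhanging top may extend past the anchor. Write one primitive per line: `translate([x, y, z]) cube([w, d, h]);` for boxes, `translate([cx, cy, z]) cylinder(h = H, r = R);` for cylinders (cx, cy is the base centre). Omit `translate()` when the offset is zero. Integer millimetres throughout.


translate([756, 461, 0]) cylinder(h = 2832, r = 291);


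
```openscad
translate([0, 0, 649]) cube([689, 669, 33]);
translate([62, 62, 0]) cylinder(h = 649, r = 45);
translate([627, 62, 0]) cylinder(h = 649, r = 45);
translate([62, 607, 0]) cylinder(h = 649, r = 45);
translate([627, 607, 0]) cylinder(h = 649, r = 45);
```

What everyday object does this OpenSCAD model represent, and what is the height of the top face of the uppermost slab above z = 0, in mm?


A table. The table height is 682 mm.

A 689×669×33 slab sits at z = 649 on four Ø90 mm round legs — a table. The top surface is at 649 + 33 = 682 mm.


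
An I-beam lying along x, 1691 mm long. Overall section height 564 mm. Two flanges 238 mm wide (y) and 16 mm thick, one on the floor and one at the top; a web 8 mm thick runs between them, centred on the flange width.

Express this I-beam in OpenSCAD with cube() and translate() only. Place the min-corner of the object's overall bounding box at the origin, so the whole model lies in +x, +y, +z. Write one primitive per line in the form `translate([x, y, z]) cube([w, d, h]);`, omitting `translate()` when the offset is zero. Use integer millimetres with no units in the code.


cube([1691, 238, 16]);
translate([0, 115, 16]) cube([1691, 8, 532]);
translate([0, 0, 548]) cube([1691, 238, 16]);


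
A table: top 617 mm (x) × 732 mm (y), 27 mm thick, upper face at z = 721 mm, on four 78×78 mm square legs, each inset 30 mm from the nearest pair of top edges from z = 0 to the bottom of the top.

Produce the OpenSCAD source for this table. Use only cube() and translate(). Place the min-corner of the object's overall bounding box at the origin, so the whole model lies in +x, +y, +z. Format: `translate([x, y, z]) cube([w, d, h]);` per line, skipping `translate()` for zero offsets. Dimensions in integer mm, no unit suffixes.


translate([0, 0, 694]) cube([617, 732, 27]);
translate([30, 30, 0]) cube([78, 78, 694]);
translate([509, 30, 0]) cube([78, 78, 694]);
translate([30, 624, 0]) cube([78, 78, 694]);
translate([509, 624, 0]) cube([78, 78, 694]);


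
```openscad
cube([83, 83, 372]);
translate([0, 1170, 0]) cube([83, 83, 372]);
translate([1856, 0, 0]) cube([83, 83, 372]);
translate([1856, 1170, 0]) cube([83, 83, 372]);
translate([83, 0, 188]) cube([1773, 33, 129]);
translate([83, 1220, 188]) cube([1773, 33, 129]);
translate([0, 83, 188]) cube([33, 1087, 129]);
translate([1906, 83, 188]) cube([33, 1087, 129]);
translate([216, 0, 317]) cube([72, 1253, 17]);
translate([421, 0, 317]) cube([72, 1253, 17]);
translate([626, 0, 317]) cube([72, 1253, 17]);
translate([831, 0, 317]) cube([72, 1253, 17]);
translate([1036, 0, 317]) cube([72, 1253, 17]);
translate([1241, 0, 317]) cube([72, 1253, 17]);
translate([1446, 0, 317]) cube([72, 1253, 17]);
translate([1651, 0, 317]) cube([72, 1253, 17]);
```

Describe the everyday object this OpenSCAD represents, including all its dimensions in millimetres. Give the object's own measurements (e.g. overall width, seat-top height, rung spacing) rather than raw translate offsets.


A bed frame 1939 mm long (x) by 1253 mm wide (y). Four 83×83 mm corner posts, 372 mm tall, at the corners of the footprint. Four rails of 33 mm thickness and 129 mm height run between adjacent posts with their undersides at z = 188 mm, their outer faces flush with the outside of the frame (the two x-running rails run between the posts' inner faces; the two y-running rails run between the posts' inner faces). 8 slats, each 72 mm wide (x) and 17 mm thick, lie across the top of the two x-running rails, running the full 1253 mm width of the frame in y; along x they sit between the end posts with a 133 mm gap after the −x posts and between neighbouring slats and before the +x posts.


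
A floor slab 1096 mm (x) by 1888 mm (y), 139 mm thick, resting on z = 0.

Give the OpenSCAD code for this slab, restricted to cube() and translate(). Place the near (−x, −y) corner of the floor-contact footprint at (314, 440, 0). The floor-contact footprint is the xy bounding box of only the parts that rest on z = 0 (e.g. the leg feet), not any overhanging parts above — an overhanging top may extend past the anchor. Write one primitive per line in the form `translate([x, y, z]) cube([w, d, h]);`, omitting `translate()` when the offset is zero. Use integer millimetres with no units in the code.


translate([314, 440, 0]) cube([1096, 1888, 139]);


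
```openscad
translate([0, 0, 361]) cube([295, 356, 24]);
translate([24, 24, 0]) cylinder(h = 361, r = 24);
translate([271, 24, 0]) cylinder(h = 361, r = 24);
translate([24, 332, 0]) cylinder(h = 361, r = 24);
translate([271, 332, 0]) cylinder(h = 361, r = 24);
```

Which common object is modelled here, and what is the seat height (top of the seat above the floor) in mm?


A stool. The seat height is 385 mm.

A 295×356×24 slab at z = 361 on four corner cylinders — a stool. The seat top is 361 + 24 = 385 mm.


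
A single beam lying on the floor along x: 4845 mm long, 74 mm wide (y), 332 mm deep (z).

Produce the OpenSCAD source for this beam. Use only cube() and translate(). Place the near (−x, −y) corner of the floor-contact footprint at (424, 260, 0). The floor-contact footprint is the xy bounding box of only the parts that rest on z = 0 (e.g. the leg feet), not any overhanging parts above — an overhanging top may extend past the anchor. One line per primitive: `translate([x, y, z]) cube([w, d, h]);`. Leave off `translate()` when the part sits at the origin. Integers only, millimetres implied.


translate([424, 260, 0]) cube([4845, 74, 332]);


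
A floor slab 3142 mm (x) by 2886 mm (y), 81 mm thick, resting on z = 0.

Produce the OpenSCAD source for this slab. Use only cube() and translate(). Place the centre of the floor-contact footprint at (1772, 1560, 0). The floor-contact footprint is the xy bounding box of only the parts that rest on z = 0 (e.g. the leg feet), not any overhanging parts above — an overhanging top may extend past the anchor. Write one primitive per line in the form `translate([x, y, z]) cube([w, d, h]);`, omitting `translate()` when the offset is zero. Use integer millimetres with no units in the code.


translate([201, 117, 0]) cube([3142, 2886, 81]);


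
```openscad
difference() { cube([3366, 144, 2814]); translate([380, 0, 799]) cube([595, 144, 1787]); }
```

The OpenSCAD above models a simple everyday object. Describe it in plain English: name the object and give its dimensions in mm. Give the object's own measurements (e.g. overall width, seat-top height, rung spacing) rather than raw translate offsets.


A wall 3366 mm long (x), 144 mm thick (y), 2814 mm tall, with a rectangular window opening cut through it. The opening is 595 mm wide and 1787 mm tall; its sill is at z = 799 mm and its near (−x) edge is 380 mm from the wall's −x end. The opening passes through the full wall thickness.


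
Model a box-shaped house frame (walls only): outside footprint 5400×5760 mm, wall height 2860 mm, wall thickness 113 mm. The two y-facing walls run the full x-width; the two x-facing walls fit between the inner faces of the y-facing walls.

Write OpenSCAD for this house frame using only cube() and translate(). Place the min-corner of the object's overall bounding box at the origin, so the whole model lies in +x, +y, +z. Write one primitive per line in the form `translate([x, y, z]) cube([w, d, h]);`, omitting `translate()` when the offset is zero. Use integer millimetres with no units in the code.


cube([5400, 113, 2860]);
translate([0, 5647, 0]) cube([5400, 113, 2860]);
translate([0, 113, 0]) cube([113, 5534, 2860]);
translate([5287, 113, 0]) cube([113, 5534, 2860]);


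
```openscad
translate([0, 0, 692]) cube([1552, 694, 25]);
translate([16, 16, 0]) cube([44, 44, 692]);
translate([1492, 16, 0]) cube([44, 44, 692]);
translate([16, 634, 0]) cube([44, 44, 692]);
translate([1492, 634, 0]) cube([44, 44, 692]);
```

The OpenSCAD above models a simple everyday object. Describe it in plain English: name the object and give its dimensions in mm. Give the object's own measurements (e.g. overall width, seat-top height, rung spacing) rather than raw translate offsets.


A rectangular dining table. The top is 1552×694×25 mm with its upper surface at z = 717 mm. It stands on four 44×44 mm square legs, each inset 16 mm from the nearest pair of top edges, running from the floor to the underside of the top.


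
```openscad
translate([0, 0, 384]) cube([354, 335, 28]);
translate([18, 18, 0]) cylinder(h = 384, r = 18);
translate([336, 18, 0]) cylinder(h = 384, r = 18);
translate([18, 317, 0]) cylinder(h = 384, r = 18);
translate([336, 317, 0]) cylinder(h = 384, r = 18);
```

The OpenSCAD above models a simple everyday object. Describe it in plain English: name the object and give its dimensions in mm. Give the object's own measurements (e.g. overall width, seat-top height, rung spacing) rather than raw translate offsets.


A four-legged stool. The seat is a 354×335×28 mm slab whose top surface is at z = 412 mm; four round legs, each 36 mm in diameter, run from the floor (z = 0) to the underside of the seat, each leg's axis is inset half a diameter from the nearest pair of seat edges (so the leg's bounding box is flush with the corner).


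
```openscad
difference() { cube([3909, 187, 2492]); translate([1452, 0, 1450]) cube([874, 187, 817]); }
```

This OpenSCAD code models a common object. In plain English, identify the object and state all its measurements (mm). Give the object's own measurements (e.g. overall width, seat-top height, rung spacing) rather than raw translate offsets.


A wall 3909 mm long (x), 187 mm thick (y), 2492 mm tall, with a rectangular window opening cut through it. The opening is 874 mm wide and 817 mm tall; its sill is at z = 1450 mm and its near (−x) edge is 1452 mm from the wall's −x end. The opening passes through the full wall thickness.


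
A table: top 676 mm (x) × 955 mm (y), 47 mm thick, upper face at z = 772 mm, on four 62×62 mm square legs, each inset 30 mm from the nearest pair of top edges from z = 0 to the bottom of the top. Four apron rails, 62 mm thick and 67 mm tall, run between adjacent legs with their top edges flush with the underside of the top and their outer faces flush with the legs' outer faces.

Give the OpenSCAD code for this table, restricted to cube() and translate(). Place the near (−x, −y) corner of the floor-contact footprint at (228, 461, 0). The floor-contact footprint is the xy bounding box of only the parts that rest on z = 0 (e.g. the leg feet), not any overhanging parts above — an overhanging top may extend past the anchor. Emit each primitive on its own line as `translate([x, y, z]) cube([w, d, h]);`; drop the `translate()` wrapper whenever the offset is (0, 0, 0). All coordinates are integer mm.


// leg_h = 772 - 47 = 725
// apron z = 725 - 67 = 658
translate([198, 431, 725]) cube([676, 955, 47]);
translate([228, 461, 0]) cube([62, 62, 725]);
translate([782, 461, 0]) cube([62, 62, 725]);
translate([228, 1294, 0]) cube([62, 62, 725]);
translate([782, 1294, 0]) cube([62, 62, 725]);
translate([290, 461, 658]) cube([492, 62, 67]);
translate([290, 1294, 658]) cube([492, 62, 67]);
translate([228, 523, 658]) cube([62, 771, 67]);
translate([782, 523, 658]) cube([62, 771, 67]);


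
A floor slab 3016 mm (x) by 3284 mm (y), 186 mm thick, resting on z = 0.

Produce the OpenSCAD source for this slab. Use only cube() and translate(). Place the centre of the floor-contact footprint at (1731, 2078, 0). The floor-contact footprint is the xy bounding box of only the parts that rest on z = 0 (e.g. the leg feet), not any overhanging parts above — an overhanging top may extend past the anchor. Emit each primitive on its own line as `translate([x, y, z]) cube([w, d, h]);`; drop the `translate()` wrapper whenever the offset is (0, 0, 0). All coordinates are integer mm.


translate([223, 436, 0]) cube([3016, 3284, 186]);


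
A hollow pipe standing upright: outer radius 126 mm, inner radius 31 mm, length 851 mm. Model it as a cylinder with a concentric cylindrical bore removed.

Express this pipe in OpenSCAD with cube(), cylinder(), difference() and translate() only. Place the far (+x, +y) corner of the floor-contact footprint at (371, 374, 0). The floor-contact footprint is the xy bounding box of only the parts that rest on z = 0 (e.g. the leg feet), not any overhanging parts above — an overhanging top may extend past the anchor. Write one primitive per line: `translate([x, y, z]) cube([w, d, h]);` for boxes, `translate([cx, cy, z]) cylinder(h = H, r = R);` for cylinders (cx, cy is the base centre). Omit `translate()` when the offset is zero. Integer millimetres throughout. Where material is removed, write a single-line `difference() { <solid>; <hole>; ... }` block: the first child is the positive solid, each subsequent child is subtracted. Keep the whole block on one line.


difference() { translate([245, 248, 0]) cylinder(h = 851, r = 126); translate([245, 248, 0]) cylinder(h = 851, r = 31); }


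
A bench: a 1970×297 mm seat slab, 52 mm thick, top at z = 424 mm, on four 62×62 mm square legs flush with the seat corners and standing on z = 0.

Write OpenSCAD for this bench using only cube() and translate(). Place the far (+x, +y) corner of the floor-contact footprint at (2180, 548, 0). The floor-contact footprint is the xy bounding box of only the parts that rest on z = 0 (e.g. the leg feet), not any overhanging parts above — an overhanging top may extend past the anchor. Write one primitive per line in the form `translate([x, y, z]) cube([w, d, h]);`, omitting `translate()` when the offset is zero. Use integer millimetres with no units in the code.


// leg_h = 424 − 52 = 372
translate([210, 251, 372]) cube([1970, 297, 52]);
translate([210, 251, 0]) cube([62, 62, 372]);
translate([210, 486, 0]) cube([62, 62, 372]);
translate([2118, 251, 0]) cube([62, 62, 372]);
translate([2118, 486, 0]) cube([62, 62, 372]);


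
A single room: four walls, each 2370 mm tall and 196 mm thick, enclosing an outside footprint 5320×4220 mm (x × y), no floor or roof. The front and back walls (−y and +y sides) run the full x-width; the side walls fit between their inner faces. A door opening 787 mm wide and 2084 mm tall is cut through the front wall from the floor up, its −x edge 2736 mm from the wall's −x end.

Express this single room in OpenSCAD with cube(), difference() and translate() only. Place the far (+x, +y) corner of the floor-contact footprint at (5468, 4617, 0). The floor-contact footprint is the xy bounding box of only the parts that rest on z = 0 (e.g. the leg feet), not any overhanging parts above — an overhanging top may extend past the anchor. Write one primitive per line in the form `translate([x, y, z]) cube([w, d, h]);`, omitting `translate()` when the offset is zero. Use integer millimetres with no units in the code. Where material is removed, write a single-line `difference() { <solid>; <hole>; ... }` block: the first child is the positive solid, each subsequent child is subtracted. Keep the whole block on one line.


difference() { translate([148, 397, 0]) cube([5320, 196, 2370]); translate([2884, 397, 0]) cube([787, 196, 2084]); }
translate([148, 4421, 0]) cube([5320, 196, 2370]);
translate([148, 593, 0]) cube([196, 3828, 2370]);
translate([5272, 593, 0]) cube([196, 3828, 2370]);


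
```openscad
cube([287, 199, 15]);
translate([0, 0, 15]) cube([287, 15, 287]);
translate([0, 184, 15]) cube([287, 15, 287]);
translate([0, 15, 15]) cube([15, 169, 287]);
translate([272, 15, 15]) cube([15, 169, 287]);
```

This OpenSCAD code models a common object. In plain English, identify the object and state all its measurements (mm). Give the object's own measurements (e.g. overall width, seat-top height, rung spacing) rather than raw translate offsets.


An open-topped rectangular box: outside dimensions 287×199×302 mm, with a uniform wall and base thickness of 15 mm. The base is a full 287×199 slab on the floor; four walls sit on top of the base. The front and back walls (the −y and +y sides) span the full width; the two side walls fit between them.


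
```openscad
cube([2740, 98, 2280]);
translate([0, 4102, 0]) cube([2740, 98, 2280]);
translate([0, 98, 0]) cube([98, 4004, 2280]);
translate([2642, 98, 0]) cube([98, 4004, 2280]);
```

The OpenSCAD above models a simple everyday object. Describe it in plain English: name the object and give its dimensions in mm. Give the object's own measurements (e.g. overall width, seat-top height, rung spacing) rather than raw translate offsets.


The wall frame of a small rectangular building: four walls, each 2280 mm tall and 98 mm thick, enclosing a footprint 2740 mm (x) by 4200 mm (y) outside-to-outside, with no floor or roof. The front and back walls (the −y and +y sides) span the full width; the two side walls fit between them.


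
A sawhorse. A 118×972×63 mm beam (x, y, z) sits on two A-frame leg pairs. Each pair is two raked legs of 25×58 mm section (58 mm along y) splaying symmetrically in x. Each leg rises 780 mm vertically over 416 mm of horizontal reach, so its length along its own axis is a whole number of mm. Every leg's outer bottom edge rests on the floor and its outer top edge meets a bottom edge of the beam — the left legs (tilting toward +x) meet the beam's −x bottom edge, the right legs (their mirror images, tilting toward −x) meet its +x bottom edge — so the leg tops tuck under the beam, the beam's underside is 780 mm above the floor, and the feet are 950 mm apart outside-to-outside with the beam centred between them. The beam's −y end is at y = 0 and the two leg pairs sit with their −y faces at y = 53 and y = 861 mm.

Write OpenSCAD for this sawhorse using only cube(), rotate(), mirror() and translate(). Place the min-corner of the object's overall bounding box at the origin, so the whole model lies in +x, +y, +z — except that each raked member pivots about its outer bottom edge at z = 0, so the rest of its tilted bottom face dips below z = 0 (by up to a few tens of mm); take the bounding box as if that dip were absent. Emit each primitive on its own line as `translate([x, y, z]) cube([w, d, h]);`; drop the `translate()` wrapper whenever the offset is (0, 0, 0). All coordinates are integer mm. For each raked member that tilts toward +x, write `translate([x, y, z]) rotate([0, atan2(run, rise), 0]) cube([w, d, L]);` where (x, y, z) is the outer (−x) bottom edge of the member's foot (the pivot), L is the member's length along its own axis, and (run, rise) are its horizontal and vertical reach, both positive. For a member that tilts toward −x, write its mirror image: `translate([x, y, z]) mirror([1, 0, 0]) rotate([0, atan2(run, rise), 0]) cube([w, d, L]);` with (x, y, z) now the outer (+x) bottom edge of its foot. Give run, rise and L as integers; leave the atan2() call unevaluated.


// leg length = √(416² + 780²) = 884
// right-leg outer foot x = 2·416 + 118 = 950
// beam min-corner = (416, 0, 780)
translate([416, 0, 780]) cube([118, 972, 63]);
translate([0, 53, 0]) rotate([0, atan2(416, 780), 0]) cube([25, 58, 884]);
translate([950, 53, 0]) mirror([1, 0, 0]) rotate([0, atan2(416, 780), 0]) cube([25, 58, 884]);
translate([0, 861, 0]) rotate([0, atan2(416, 780), 0]) cube([25, 58, 884]);
translate([950, 861, 0]) mirror([1, 0, 0]) rotate([0, atan2(416, 780), 0]) cube([25, 58, 884]);


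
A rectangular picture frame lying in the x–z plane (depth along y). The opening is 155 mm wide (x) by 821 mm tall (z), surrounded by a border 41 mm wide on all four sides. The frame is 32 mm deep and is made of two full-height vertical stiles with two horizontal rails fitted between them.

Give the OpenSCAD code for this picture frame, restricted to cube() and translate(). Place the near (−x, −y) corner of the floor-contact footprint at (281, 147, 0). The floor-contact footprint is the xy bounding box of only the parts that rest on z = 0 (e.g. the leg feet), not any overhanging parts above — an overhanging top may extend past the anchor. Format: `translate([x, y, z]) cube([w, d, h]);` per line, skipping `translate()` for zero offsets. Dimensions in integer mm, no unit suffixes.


translate([281, 147, 0]) cube([41, 32, 903]);
translate([477, 147, 0]) cube([41, 32, 903]);
translate([322, 147, 0]) cube([155, 32, 41]);
translate([322, 147, 862]) cube([155, 32, 41]);


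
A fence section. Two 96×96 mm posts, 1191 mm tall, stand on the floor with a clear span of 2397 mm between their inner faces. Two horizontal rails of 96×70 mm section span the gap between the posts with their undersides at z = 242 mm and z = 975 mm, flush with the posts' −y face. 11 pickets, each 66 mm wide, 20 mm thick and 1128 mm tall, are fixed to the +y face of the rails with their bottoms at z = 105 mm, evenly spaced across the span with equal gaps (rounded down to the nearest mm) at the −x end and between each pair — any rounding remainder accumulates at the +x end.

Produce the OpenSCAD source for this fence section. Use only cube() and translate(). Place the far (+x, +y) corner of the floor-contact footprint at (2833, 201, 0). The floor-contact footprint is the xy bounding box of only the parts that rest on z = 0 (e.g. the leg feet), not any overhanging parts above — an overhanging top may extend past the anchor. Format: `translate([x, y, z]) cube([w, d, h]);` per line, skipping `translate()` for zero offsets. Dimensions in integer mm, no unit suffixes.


translate([244, 105, 0]) cube([96, 96, 1191]);
translate([2737, 105, 0]) cube([96, 96, 1191]);
translate([340, 105, 242]) cube([2397, 96, 70]);
translate([340, 105, 975]) cube([2397, 96, 70]);
translate([479, 201, 105]) cube([66, 20, 1128]);
translate([684, 201, 105]) cube([66, 20, 1128]);
translate([889, 201, 105]) cube([66, 20, 1128]);
translate([1094, 201, 105]) cube([66, 20, 1128]);
translate([1299, 201, 105]) cube([66, 20, 1128]);
translate([1504, 201, 105]) cube([66, 20, 1128]);
translate([1709, 201, 105]) cube([66, 20, 1128]);
translate([1914, 201, 105]) cube([66, 20, 1128]);
translate([2119, 201, 105]) cube([66, 20, 1128]);
translate([2324, 201, 105]) cube([66, 20, 1128]);
translate([2529, 201, 105]) cube([66, 20, 1128]);


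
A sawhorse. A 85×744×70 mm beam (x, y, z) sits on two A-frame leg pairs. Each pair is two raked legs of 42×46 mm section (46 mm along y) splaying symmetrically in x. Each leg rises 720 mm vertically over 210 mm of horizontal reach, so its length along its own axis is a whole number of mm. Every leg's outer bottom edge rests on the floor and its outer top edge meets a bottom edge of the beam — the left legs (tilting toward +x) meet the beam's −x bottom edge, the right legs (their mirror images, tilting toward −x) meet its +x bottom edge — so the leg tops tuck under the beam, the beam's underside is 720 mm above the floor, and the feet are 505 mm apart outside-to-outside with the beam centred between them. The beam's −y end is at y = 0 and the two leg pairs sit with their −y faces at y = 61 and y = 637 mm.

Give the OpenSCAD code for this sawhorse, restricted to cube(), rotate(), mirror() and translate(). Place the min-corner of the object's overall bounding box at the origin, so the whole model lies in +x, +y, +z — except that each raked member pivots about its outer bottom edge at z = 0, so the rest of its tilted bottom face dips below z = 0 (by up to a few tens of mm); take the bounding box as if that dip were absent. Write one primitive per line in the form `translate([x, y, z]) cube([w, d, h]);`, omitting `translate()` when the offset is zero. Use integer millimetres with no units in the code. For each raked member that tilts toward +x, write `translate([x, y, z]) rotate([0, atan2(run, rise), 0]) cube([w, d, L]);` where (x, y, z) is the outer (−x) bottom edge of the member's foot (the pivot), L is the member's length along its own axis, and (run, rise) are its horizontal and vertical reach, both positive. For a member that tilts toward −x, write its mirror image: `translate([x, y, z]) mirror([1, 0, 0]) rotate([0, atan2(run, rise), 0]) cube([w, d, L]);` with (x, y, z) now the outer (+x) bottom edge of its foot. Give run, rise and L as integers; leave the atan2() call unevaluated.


translate([210, 0, 720]) cube([85, 744, 70]);
translate([0, 61, 0]) rotate([0, atan2(210, 720), 0]) cube([42, 46, 750]);
translate([505, 61, 0]) mirror([1, 0, 0]) rotate([0, atan2(210, 720), 0]) cube([42, 46, 750]);
translate([0, 637, 0]) rotate([0, atan2(210, 720), 0]) cube([42, 46, 750]);
translate([505, 637, 0]) mirror([1, 0, 0]) rotate([0, atan2(210, 720), 0]) cube([42, 46, 750]);


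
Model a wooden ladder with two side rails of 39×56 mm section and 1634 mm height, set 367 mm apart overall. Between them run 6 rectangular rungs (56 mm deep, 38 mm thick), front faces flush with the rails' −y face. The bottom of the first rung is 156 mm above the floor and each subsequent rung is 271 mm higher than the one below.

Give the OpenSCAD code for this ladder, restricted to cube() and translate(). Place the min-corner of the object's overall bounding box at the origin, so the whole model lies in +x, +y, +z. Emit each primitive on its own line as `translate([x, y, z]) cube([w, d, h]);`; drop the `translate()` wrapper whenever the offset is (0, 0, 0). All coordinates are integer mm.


cube([39, 56, 1634]);
translate([328, 0, 0]) cube([39, 56, 1634]);
translate([39, 0, 156]) cube([289, 56, 38]);
translate([39, 0, 427]) cube([289, 56, 38]);
translate([39, 0, 698]) cube([289, 56, 38]);
translate([39, 0, 969]) cube([289, 56, 38]);
translate([39, 0, 1240]) cube([289, 56, 38]);
translate([39, 0, 1511]) cube([289, 56, 38]);


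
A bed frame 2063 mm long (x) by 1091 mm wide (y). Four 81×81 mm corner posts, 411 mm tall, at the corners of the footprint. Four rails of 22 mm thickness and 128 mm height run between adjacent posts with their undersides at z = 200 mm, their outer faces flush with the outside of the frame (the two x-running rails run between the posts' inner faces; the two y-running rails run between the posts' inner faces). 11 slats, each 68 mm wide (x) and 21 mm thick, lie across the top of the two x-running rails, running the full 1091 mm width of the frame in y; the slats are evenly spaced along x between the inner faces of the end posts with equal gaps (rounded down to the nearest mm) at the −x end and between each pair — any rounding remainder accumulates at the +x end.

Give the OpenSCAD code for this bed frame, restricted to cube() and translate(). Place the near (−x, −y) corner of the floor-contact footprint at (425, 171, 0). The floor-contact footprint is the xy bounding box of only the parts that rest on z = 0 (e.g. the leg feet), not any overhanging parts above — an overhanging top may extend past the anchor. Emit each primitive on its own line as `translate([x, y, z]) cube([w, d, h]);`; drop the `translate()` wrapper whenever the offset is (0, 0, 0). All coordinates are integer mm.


translate([425, 171, 0]) cube([81, 81, 411]);
translate([425, 1181, 0]) cube([81, 81, 411]);
translate([2407, 171, 0]) cube([81, 81, 411]);
translate([2407, 1181, 0]) cube([81, 81, 411]);
translate([506, 171, 200]) cube([1901, 22, 128]);
translate([506, 1240, 200]) cube([1901, 22, 128]);
translate([425, 252, 200]) cube([22, 929, 128]);
translate([2466, 252, 200]) cube([22, 929, 128]);
translate([602, 171, 328]) cube([68, 1091, 21]);
translate([766, 171, 328]) cube([68, 1091, 21]);
translate([930, 171, 328]) cube([68, 1091, 21]);
translate([1094, 171, 328]) cube([68, 1091, 21]);
translate([1258, 171, 328]) cube([68, 1091, 21]);
translate([1422, 171, 328]) cube([68, 1091, 21]);
translate([1586, 171, 328]) cube([68, 1091, 21]);
translate([1750, 171, 328]) cube([68, 1091, 21]);
translate([1914, 171, 328]) cube([68, 1091, 21]);
translate([2078, 171, 328]) cube([68, 1091, 21]);
translate([2242, 171, 328]) cube([68, 1091, 21]);


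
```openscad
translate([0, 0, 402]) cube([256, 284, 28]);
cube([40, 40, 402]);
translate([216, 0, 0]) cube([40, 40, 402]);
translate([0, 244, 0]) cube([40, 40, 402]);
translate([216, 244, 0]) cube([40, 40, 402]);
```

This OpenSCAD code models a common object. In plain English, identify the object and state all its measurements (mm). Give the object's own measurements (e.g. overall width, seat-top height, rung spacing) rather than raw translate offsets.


A simple wooden stool: a rectangular seat 256 mm (x) by 284 mm (y), 28 mm thick, top face at z = 430 mm, on four square legs, each 40×40 mm in cross-section. The legs rest on z = 0, each flush with a corner of the seat.


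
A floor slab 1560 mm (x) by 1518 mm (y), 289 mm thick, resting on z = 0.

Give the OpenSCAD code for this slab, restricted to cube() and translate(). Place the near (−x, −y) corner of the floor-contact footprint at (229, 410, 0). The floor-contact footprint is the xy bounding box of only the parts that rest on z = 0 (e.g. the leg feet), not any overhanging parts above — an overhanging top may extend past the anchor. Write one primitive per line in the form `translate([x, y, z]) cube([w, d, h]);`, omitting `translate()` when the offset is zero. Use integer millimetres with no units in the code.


translate([229, 410, 0]) cube([1560, 1518, 289]);


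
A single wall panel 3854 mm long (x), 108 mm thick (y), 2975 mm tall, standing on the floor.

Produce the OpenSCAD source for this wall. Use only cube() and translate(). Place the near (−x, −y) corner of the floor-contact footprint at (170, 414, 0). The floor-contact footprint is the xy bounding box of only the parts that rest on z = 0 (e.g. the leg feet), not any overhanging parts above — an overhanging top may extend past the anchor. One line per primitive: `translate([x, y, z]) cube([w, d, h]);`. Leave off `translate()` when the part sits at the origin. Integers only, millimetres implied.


translate([170, 414, 0]) cube([3854, 108, 2975]);


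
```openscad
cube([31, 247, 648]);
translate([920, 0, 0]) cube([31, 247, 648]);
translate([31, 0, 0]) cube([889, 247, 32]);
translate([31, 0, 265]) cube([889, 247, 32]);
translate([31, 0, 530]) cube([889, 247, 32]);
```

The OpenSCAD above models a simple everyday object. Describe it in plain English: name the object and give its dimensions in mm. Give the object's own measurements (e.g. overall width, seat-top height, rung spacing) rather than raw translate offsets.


An open bookshelf. Two side panels, each 31 mm thick, 247 mm deep and 648 mm tall, stand 951 mm apart (outside-to-outside). Between them sit 3 shelves, each 32 mm thick and 247 mm deep, spanning the full gap between the sides. The bottom shelf rests on the floor (its underside at z = 0) and the clear gap between one shelf's top and the next shelf's underside is 233 mm.


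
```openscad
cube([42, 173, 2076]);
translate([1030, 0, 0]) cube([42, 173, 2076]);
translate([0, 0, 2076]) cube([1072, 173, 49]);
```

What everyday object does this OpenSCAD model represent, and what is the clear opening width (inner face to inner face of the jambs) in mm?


A door frame. The clear opening width is 988 mm.

Two 2076 mm tall posts with a header on top — a door frame. The left jamb is 42 mm wide at x = 0; the right jamb starts at x = 1030. The clear opening is 1030 − 42 = 988 mm.


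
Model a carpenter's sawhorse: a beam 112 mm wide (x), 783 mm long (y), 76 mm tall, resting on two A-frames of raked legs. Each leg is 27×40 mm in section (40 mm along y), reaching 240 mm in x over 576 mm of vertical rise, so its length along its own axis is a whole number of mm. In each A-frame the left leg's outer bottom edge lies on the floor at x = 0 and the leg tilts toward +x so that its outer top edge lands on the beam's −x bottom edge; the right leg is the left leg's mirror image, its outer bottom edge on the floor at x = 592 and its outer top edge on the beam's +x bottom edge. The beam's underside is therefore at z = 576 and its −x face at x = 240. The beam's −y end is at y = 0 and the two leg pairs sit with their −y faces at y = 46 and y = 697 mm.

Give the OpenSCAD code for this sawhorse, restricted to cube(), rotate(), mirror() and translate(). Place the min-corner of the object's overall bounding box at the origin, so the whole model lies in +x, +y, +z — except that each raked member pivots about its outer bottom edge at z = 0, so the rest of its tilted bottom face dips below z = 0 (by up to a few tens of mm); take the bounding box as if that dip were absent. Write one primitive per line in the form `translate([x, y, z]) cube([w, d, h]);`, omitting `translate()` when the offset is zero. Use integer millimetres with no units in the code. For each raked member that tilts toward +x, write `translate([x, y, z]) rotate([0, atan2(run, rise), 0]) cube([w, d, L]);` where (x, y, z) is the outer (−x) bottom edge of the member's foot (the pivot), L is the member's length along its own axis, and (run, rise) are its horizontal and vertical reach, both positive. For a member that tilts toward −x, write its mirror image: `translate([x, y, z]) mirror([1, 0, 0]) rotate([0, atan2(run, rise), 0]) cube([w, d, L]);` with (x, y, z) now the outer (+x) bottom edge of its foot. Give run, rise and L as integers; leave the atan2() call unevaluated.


translate([240, 0, 576]) cube([112, 783, 76]);
translate([0, 46, 0]) rotate([0, atan2(240, 576), 0]) cube([27, 40, 624]);
translate([592, 46, 0]) mirror([1, 0, 0]) rotate([0, atan2(240, 576), 0]) cube([27, 40, 624]);
translate([0, 697, 0]) rotate([0, atan2(240, 576), 0]) cube([27, 40, 624]);
translate([592, 697, 0]) mirror([1, 0, 0]) rotate([0, atan2(240, 576), 0]) cube([27, 40, 624]);


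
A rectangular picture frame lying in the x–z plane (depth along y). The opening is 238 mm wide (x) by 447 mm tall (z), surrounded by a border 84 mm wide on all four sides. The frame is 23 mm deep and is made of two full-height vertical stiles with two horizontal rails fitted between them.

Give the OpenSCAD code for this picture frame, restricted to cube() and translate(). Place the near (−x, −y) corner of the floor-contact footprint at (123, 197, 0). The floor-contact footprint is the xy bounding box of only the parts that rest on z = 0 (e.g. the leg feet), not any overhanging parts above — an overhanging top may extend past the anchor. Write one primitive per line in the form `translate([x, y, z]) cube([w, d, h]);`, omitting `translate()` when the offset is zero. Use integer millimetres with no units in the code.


translate([123, 197, 0]) cube([84, 23, 615]);
translate([445, 197, 0]) cube([84, 23, 615]);
translate([207, 197, 0]) cube([238, 23, 84]);
translate([207, 197, 531]) cube([238, 23, 84]);
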